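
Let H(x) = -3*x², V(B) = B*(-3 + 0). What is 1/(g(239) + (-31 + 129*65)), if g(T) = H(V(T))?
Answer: -1/1533913 ≈ -6.5193e-7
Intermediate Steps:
V(B) = -3*B (V(B) = B*(-3) = -3*B)
g(T) = -27*T² (g(T) = -3*9*T² = -27*T²)
1/(g(239) + (-31 + 129*65)) = 1/(-27*239² + (-31 + 129*65)) = 1/(-27*57121 + (-31 + 8385)) = 1/(-1542267 + 8354) = 1/(-1533913) = -1/1533913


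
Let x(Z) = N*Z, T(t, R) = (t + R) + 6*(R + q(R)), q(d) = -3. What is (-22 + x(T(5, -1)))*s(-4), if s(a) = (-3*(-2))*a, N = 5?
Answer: 2928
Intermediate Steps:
s(a) = 6*a
T(t, R) = -18 + t + 7*R (T(t, R) = (t + R) + 6*(R - 3) = (R + t) + 6*(-3 + R) = (R + t) + (-18 + 6*R) = -18 + t + 7*R)
x(Z) = 5*Z
(-22 + x(T(5, -1)))*s(-4) = (-22 + 5*(-18 + 5 + 7*(-1)))*(6*(-4)) = (-22 + 5*(-18 + 5 - 7))*(-24) = (-22 + 5*(-20))*(-24) = (-22 - 100)*(-24) = -122*(-24) = 2928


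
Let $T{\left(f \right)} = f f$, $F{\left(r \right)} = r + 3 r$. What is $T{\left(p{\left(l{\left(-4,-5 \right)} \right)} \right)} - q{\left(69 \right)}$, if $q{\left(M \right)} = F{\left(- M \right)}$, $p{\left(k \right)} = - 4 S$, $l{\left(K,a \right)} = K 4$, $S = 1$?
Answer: $292$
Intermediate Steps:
$l{\left(K,a \right)} = 4 K$
$F{\left(r \right)} = 4 r$
$p{\left(k \right)} = -4$ ($p{\left(k \right)} = \left(-4\right) 1 = -4$)
$q{\left(M \right)} = - 4 M$ ($q{\left(M \right)} = 4 \left(- M\right) = - 4 M$)
$T{\left(f \right)} = f^{2}$
$T{\left(p{\left(l{\left(-4,-5 \right)} \right)} \right)} - q{\left(69 \right)} = \left(-4\right)^{2} - \left(-4\right) 69 = 16 - -276 = 16 + 276 = 292$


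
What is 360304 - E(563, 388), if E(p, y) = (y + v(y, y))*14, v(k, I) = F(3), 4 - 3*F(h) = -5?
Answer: 354830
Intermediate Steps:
F(h) = 3 (F(h) = 4/3 - ⅓*(-5) = 4/3 + 5/3 = 3)
v(k, I) = 3
E(p, y) = 42 + 14*y (E(p, y) = (y + 3)*14 = (3 + y)*14 = 42 + 14*y)
360304 - E(563, 388) = 360304 - (42 + 14*388) = 360304 - (42 + 5432) = 360304 - 1*5474 = 360304 - 5474 = 354830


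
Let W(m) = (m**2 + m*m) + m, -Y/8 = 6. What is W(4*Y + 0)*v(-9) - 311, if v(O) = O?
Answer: -662135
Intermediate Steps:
Y = -48 (Y = -8*6 = -48)
W(m) = m + 2*m**2 (W(m) = (m**2 + m**2) + m = 2*m**2 + m = m + 2*m**2)
W(4*Y + 0)*v(-9) - 311 = ((4*(-48) + 0)*(1 + 2*(4*(-48) + 0)))*(-9) - 311 = ((-192 + 0)*(1 + 2*(-192 + 0)))*(-9) - 311 = -192*(1 + 2*(-192))*(-9) - 311 = -192*(1 - 384)*(-9) - 311 = -192*(-383)*(-9) - 311 = 73536*(-9) - 311 = -661824 - 311 = -662135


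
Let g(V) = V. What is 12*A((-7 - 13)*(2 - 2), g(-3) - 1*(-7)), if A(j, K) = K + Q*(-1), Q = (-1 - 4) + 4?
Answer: 60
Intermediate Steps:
Q = -1 (Q = -5 + 4 = -1)
A(j, K) = 1 + K (A(j, K) = K - 1*(-1) = K + 1 = 1 + K)
12*A((-7 - 13)*(2 - 2), g(-3) - 1*(-7)) = 12*(1 + (-3 - 1*(-7))) = 12*(1 + (-3 + 7)) = 12*(1 + 4) = 12*5 = 60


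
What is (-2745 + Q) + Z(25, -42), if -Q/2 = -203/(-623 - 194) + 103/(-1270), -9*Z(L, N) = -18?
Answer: -1423228344/518795 ≈ -2743.3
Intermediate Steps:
Z(L, N) = 2 (Z(L, N) = -⅑*(-18) = 2)
Q = -173659/518795 (Q = -2*(-203/(-623 - 194) + 103/(-1270)) = -2*(-203/(-817) + 103*(-1/1270)) = -2*(-203*(-1/817) - 103/1270) = -2*(203/817 - 103/1270) = -2*173659/1037590 = -173659/518795 ≈ -0.33474)
(-2745 + Q) + Z(25, -42) = (-2745 - 173659/518795) + 2 = -1424265934/518795 + 2 = -1423228344/518795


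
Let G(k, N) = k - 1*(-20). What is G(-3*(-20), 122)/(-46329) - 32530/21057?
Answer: -167640770/108394417 ≈ -1.5466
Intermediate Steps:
G(k, N) = 20 + k (G(k, N) = k + 20 = 20 + k)
G(-3*(-20), 122)/(-46329) - 32530/21057 = (20 - 3*(-20))/(-46329) - 32530/21057 = (20 + 60)*(-1/46329) - 32530*1/21057 = 80*(-1/46329) - 32530/21057 = -80/46329 - 32530/21057 = -167640770/108394417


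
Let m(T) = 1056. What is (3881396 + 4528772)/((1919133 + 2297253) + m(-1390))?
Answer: 4205084/2108721 ≈ 1.9941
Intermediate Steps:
(3881396 + 4528772)/((1919133 + 2297253) + m(-1390)) = (3881396 + 4528772)/((1919133 + 2297253) + 1056) = 8410168/(4216386 + 1056) = 8410168/4217442 = 8410168*(1/4217442) = 4205084/2108721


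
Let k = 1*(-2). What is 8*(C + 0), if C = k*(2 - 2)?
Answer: 0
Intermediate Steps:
k = -2
C = 0 (C = -2*(2 - 2) = -2*0 = 0)
8*(C + 0) = 8*(0 + 0) = 8*0 = 0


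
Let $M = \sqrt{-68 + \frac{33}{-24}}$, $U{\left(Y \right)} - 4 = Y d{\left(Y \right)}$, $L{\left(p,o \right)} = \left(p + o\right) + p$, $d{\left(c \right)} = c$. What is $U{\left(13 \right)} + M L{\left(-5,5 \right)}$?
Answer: $173 - \frac{5 i \sqrt{1110}}{4} \approx 173.0 - 41.646 i$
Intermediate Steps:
$L{\left(p,o \right)} = o + 2 p$ ($L{\left(p,o \right)} = \left(o + p\right) + p = o + 2 p$)
$U{\left(Y \right)} = 4 + Y^{2}$ ($U{\left(Y \right)} = 4 + Y Y = 4 + Y^{2}$)
$M = \frac{i \sqrt{1110}}{4}$ ($M = \sqrt{-68 + 33 \left(- \frac{1}{24}\right)} = \sqrt{-68 - \frac{11}{8}} = \sqrt{- \frac{555}{8}} = \frac{i \sqrt{1110}}{4} \approx 8.3292 i$)
$U{\left(13 \right)} + M L{\left(-5,5 \right)} = \left(4 + 13^{2}\right) + \frac{i \sqrt{1110}}{4} \left(5 + 2 \left(-5\right)\right) = \left(4 + 169\right) + \frac{i \sqrt{1110}}{4} \left(5 - 10\right) = 173 + \frac{i \sqrt{1110}}{4} \left(-5\right) = 173 - \frac{5 i \sqrt{1110}}{4}$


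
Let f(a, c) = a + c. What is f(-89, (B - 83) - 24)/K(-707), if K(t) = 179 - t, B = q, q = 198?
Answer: 1/443 ≈ 0.0022573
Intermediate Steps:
B = 198
f(-89, (B - 83) - 24)/K(-707) = (-89 + ((198 - 83) - 24))/(179 - 1*(-707)) = (-89 + (115 - 24))/(179 + 707) = (-89 + 91)/886 = 2*(1/886) = 1/443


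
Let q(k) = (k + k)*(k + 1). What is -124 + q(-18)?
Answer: 488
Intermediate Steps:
q(k) = 2*k*(1 + k) (q(k) = (2*k)*(1 + k) = 2*k*(1 + k))
-124 + q(-18) = -124 + 2*(-18)*(1 - 18) = -124 + 2*(-18)*(-17) = -124 + 612 = 488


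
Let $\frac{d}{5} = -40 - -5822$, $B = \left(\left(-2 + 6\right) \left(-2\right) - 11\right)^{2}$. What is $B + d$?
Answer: $29271$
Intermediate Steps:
$B = 361$ ($B = \left(4 \left(-2\right) - 11\right)^{2} = \left(-8 - 11\right)^{2} = \left(-19\right)^{2} = 361$)
$d = 28910$ ($d = 5 \left(-40 - -5822\right) = 5 \left(-40 + 5822\right) = 5 \cdot 5782 = 28910$)
$B + d = 361 + 28910 = 29271$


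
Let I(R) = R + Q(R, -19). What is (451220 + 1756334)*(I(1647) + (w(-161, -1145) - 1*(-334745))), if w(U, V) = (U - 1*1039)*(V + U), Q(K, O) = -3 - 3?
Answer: 4202268888644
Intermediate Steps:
Q(K, O) = -6
w(U, V) = (-1039 + U)*(U + V) (w(U, V) = (U - 1039)*(U + V) = (-1039 + U)*(U + V))
I(R) = -6 + R (I(R) = R - 6 = -6 + R)
(451220 + 1756334)*(I(1647) + (w(-161, -1145) - 1*(-334745))) = (451220 + 1756334)*((-6 + 1647) + (((-161)**2 - 1039*(-161) - 1039*(-1145) - 161*(-1145)) - 1*(-334745))) = 2207554*(1641 + ((25921 + 167279 + 1189655 + 184345) + 334745)) = 2207554*(1641 + (1567200 + 334745)) = 2207554*(1641 + 1901945) = 2207554*1903586 = 4202268888644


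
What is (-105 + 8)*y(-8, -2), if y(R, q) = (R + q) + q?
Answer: 1164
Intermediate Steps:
y(R, q) = R + 2*q
(-105 + 8)*y(-8, -2) = (-105 + 8)*(-8 + 2*(-2)) = -97*(-8 - 4) = -97*(-12) = 1164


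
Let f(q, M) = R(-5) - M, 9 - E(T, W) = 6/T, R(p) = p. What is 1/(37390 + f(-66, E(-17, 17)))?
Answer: 17/635386 ≈ 2.6755e-5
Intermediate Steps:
E(T, W) = 9 - 6/T
f(q, M) = -5 - M
1/(37390 + f(-66, E(-17, 17))) = 1/(37390 + (-5 - (9 - 6/(-17)))) = 1/(37390 + (-5 - (9 - 6*(-1/17)))) = 1/(37390 + (-5 - (9 + 6/17))) = 1/(37390 + (-5 - 1*159/17)) = 1/(37390 + (-5 - 159/17)) = 1/(37390 - 244/17) = 1/(635386/17) = 17/635386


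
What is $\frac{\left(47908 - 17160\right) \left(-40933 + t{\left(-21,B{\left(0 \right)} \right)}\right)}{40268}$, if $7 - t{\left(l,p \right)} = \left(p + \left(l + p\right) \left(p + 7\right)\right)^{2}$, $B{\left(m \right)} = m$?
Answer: $- \frac{480706545}{10067} \approx -47751.0$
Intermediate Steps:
$t{\left(l,p \right)} = 7 - \left(p + \left(7 + p\right) \left(l + p\right)\right)^{2}$ ($t{\left(l,p \right)} = 7 - \left(p + \left(l + p\right) \left(p + 7\right)\right)^{2} = 7 - \left(p + \left(l + p\right) \left(7 + p\right)\right)^{2} = 7 - \left(p + \left(7 + p\right) \left(l + p\right)\right)^{2}$)
$\frac{\left(47908 - 17160\right) \left(-40933 + t{\left(-21,B{\left(0 \right)} \right)}\right)}{40268} = \frac{\left(47908 - 17160\right) \left(-40933 + \left(7 - \left(0^{2} + 7 \left(-21\right) + 8 \cdot 0 - 0\right)^{2}\right)\right)}{40268} = \left(47908 - 17160\right) \left(-40933 + \left(7 - \left(0 - 147 + 0 + 0\right)^{2}\right)\right) \frac{1}{40268} = 30748 \left(-40933 + \left(7 - \left(-147\right)^{2}\right)\right) \frac{1}{40268} = 30748 \left(-40933 + \left(7 - 21609\right)\right) \frac{1}{40268} = 30748 \left(-40933 - 21602\right) \frac{1}{40268} = 30748 \left(-62535\right) \frac{1}{40268} = \left(-1922826180\right) \frac{1}{40268} = - \frac{480706545}{10067}$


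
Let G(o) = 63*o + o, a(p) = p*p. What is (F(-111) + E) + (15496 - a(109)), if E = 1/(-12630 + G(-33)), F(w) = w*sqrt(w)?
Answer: 53292329/14742 - 111*I*sqrt(111) ≈ 3615.0 - 1169.5*I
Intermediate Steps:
a(p) = p**2
G(o) = 64*o
F(w) = w**(3/2)
E = -1/14742 (E = 1/(-12630 + 64*(-33)) = 1/(-12630 - 2112) = 1/(-14742) = -1/14742 ≈ -6.7833e-5)
(F(-111) + E) + (15496 - a(109)) = ((-111)**(3/2) - 1/14742) + (15496 - 1*109**2) = (-111*I*sqrt(111) - 1/14742) + (15496 - 1*11881) = (-1/14742 - 111*I*sqrt(111)) + (15496 - 11881) = (-1/14742 - 111*I*sqrt(111)) + 3615 = 53292329/14742 - 111*I*sqrt(111)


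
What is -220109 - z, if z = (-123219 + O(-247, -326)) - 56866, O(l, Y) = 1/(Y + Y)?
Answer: -26095647/652 ≈ -40024.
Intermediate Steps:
O(l, Y) = 1/(2*Y)
z = -117415421/652 (z = (-123219 + (1/2)/(-326)) - 56866 = (-123219 + (1/2)*(-1/326)) - 56866 = (-123219 - 1/652) - 56866 = -80338789/652 - 56866 = -117415421/652 ≈ -1.8009e+5)
-220109 - z = -220109 - 1*(-117415421/652) = -220109 + 117415421/652 = -26095647/652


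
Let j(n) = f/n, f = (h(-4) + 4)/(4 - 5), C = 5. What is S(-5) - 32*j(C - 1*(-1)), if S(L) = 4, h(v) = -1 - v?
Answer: 124/3 ≈ 41.333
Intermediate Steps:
f = -7 (f = ((-1 - 1*(-4)) + 4)/(4 - 5) = ((-1 + 4) + 4)/(-1) = (3 + 4)*(-1) = 7*(-1) = -7)
j(n) = -7/n
S(-5) - 32*j(C - 1*(-1)) = 4 - (-224)/(5 - 1*(-1)) = 4 - (-224)/(5 + 1) = 4 - (-224)/6 = 4 - 32*(-7/6) = 4 + 112/3 = 124/3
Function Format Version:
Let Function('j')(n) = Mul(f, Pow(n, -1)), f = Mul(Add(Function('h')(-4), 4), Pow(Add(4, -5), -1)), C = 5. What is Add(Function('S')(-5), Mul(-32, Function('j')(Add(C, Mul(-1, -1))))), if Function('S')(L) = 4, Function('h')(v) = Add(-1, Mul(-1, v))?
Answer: Rational(124, 3) ≈ 41.333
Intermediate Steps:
f = -7 (f = Mul(Add(Add(-1, Mul(-1, -4)), 4), Pow(Add(4, -5), -1)) = Mul(Add(Add(-1, 4), 4), Pow(-1, -1)) = Mul(Add(3, 4), -1) = Mul(7, -1) = -7)
Function('j')(n) = Mul(-7, Pow(n, -1))
Add(Function('S')(-5), Mul(-32, Function('j')(Add(C, Mul(-1, -1))))) = Add(4, Mul(-32, Mul(-7, Pow(Add(5, Mul(-1, -1)), -1)))) = Add(4, Mul(-32, Mul(-7, Pow(Add(5, 1), -1)))) = Add(4, Mul(-32, Mul(-7, Pow(6, -1)))) = Add(4, Mul(-32, Mul(-7, Rational(1, 6)))) = Add(4, Mul(-32, Rational(-7, 6))) = Add(4, Rational(112, 3)) = Rational(124, 3)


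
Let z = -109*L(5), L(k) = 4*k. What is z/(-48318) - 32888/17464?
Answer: -96938179/52739097 ≈ -1.8381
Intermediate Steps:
z = -2180 (z = -436*5 = -109*20 = -2180)
z/(-48318) - 32888/17464 = -2180/(-48318) - 32888/17464 = -2180*(-1/48318) - 32888*1/17464 = 1090/24159 - 4111/2183 = -96938179/52739097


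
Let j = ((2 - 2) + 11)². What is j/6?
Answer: 121/6 ≈ 20.167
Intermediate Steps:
j = 121 (j = (0 + 11)² = 11² = 121)
j/6 = 121/6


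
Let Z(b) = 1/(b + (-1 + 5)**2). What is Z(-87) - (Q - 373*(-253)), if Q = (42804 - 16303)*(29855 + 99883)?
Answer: -244117958598/71 ≈ -3.4383e+9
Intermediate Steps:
Q = 3438186738 (Q = 26501*129738 = 3438186738)
Z(b) = 1/(16 + b) (Z(b) = 1/(b + 4**2) = 1/(b + 16) = 1/(16 + b))
Z(-87) - (Q - 373*(-253)) = 1/(16 - 87) - (3438186738 - 373*(-253)) = 1/(-71) - (3438186738 - 1*(-94369)) = -1/71 - (3438186738 + 94369) = -1/71 - 1*3438281107 = -1/71 - 3438281107 = -244117958598/71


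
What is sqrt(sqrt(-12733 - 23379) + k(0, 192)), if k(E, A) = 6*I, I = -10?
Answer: 2*sqrt(-15 + I*sqrt(2257)) ≈ 8.345 + 11.386*I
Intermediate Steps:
k(E, A) = -60 (k(E, A) = 6*(-10) = -60)
sqrt(sqrt(-12733 - 23379) + k(0, 192)) = sqrt(sqrt(-12733 - 23379) - 60) = sqrt(sqrt(-36112) - 60) = sqrt(4*I*sqrt(2257) - 60) = sqrt(-60 + 4*I*sqrt(2257))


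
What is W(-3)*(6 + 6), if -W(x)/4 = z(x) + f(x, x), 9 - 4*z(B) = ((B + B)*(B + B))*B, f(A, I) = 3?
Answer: -1548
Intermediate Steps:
z(B) = 9/4 - B³ (z(B) = 9/4 - (B + B)*(B + B)*B/4 = 9/4 - (2*B)*(2*B)*B/4 = 9/4 - 4*B²*B/4 = 9/4 - B³)
W(x) = -21 + 4*x³ (W(x) = -4*((9/4 - x³) + 3) = -4*(21/4 - x³) = -21 + 4*x³)
W(-3)*(6 + 6) = (-21 + 4*(-3)³)*(6 + 6) = (-21 + 4*(-27))*12 = (-21 - 108)*12 = -129*12 = -1548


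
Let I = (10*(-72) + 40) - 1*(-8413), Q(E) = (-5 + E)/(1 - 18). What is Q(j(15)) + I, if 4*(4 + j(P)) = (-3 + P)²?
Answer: 131434/17 ≈ 7731.4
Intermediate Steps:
j(P) = -4 + (-3 + P)²/4
Q(E) = 5/17 - E/17 (Q(E) = (-5 + E)/(-17) = (-5 + E)*(-1/17) = 5/17 - E/17)
I = 7733 (I = (-720 + 40) + 8413 = -680 + 8413 = 7733)
Q(j(15)) + I = (5/17 - (-4 + (-3 + 15)²/4)/17) + 7733 = (5/17 - (-4 + (¼)*12²)/17) + 7733 = (5/17 - (-4 + (¼)*144)/17) + 7733 = (5/17 - (-4 + 36)/17) + 7733 = (5/17 - 1/17*32) + 7733 = (5/17 - 32/17) + 7733 = -27/17 + 7733 = 131434/17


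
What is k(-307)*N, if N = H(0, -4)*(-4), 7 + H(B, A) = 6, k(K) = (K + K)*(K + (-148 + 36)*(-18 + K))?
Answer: -88644408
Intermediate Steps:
k(K) = 2*K*(2016 - 111*K) (k(K) = (2*K)*(K - 112*(-18 + K)) = (2*K)*(K + (2016 - 112*K)) = (2*K)*(2016 - 111*K) = 2*K*(2016 - 111*K))
H(B, A) = -1 (H(B, A) = -7 + 6 = -1)
N = 4 (N = -1*(-4) = 4)
k(-307)*N = (6*(-307)*(672 - 37*(-307)))*4 = (6*(-307)*(672 + 11359))*4 = (6*(-307)*12031)*4 = -22161102*4 = -88644408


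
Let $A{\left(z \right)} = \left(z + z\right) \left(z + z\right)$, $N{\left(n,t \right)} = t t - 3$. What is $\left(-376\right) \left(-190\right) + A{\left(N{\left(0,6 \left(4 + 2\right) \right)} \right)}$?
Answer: $6758836$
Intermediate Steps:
$N{\left(n,t \right)} = -3 + t^{2}$ ($N{\left(n,t \right)} = t^{2} - 3 = -3 + t^{2}$)
$A{\left(z \right)} = 4 z^{2}$ ($A{\left(z \right)} = 2 z 2 z = 4 z^{2}$)
$\left(-376\right) \left(-190\right) + A{\left(N{\left(0,6 \left(4 + 2\right) \right)} \right)} = \left(-376\right) \left(-190\right) + 4 \left(-3 + \left(6 \left(4 + 2\right)\right)^{2}\right)^{2} = 71440 + 4 \left(-3 + \left(6 \cdot 6\right)^{2}\right)^{2} = 71440 + 4 \left(-3 + 36^{2}\right)^{2} = 71440 + 4 \left(-3 + 1296\right)^{2} = 71440 + 4 \cdot 1293^{2} = 71440 + 4 \cdot 1671849 = 71440 + 6687396 = 6758836$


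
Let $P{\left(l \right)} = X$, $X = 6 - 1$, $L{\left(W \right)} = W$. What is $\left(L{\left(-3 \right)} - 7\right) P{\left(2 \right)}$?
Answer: $-50$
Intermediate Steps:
$X = 5$
$P{\left(l \right)} = 5$
$\left(L{\left(-3 \right)} - 7\right) P{\left(2 \right)} = \left(-3 - 7\right) 5 = \left(-10\right) 5 = -50$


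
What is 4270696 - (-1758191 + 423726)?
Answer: 5605161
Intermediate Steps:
4270696 - (-1758191 + 423726) = 4270696 - 1*(-1334465) = 4270696 + 1334465 = 5605161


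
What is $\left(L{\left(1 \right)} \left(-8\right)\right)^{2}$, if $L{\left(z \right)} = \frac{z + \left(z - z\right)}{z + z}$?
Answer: $16$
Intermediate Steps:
$L{\left(z \right)} = \frac{1}{2}$ ($L{\left(z \right)} = \frac{z + 0}{2 z} = z \frac{1}{2 z} = \frac{1}{2}$)
$\left(L{\left(1 \right)} \left(-8\right)\right)^{2} = \left(\frac{1}{2} \left(-8\right)\right)^{2} = \left(-4\right)^{2} = 16$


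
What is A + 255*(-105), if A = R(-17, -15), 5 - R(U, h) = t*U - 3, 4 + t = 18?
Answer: -26529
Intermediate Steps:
t = 14 (t = -4 + 18 = 14)
R(U, h) = 8 - 14*U (R(U, h) = 5 - (14*U - 3) = 5 - (-3 + 14*U) = 5 + (3 - 14*U) = 8 - 14*U)
A = 246 (A = 8 - 14*(-17) = 8 + 238 = 246)
A + 255*(-105) = 246 + 255*(-105) = 246 - 26775 = -26529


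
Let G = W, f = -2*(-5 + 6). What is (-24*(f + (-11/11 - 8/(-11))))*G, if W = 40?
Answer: 24000/11 ≈ 2181.8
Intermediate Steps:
f = -2 (f = -2*1 = -2)
G = 40
(-24*(f + (-11/11 - 8/(-11))))*G = -24*(-2 + (-11/11 - 8/(-11)))*40 = -24*(-2 + (-11*1/11 - 8*(-1/11)))*40 = -24*(-2 + (-1 + 8/11))*40 = -24*(-2 - 3/11)*40 = -24*(-25/11)*40 = (600/11)*40 = 24000/11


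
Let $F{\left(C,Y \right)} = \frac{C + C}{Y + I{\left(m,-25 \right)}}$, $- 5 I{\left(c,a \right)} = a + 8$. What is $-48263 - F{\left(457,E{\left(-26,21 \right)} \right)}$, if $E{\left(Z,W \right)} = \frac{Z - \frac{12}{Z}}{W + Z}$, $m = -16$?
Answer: $- \frac{26748849}{553} \approx -48370.0$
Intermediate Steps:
$I{\left(c,a \right)} = - \frac{8}{5} - \frac{a}{5}$ ($I{\left(c,a \right)} = - \frac{a + 8}{5} = - \frac{8 + a}{5} = - \frac{8}{5} - \frac{a}{5}$)
$E{\left(Z,W \right)} = \frac{Z - \frac{12}{Z}}{W + Z}$
$F{\left(C,Y \right)} = \frac{2 C}{\frac{17}{5} + Y}$ ($F{\left(C,Y \right)} = \frac{C + C}{Y - - \frac{17}{5}} = \frac{2 C}{Y + \left(- \frac{8}{5} + 5\right)} = \frac{2 C}{Y + \frac{17}{5}} = \frac{2 C}{\frac{17}{5} + Y}$)
$-48263 - F{\left(457,E{\left(-26,21 \right)} \right)} = -48263 - 10 \cdot 457 \frac{1}{17 + 5 \frac{-12 + \left(-26\right)^{2}}{\left(-26\right) \left(21 - 26\right)}} = -48263 - 10 \cdot 457 \frac{1}{17 + 5 \left(- \frac{-12 + 676}{26 \left(-5\right)}\right)} = -48263 - 10 \cdot 457 \frac{1}{17 + 5 \left(\left(- \frac{1}{26}\right) \left(- \frac{1}{5}\right) 664\right)} = -48263 - 10 \cdot 457 \frac{1}{17 + 5 \cdot \frac{332}{65}} = -48263 - 10 \cdot 457 \frac{1}{17 + \frac{332}{13}} = -48263 - 10 \cdot 457 \frac{1}{\frac{553}{13}} = -48263 - 10 \cdot 457 \cdot \frac{13}{553} = -48263 - \frac{59410}{553} = - \frac{26748849}{553}$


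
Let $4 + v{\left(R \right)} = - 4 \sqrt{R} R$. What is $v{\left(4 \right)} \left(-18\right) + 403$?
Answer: $1051$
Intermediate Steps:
$v{\left(R \right)} = -4 - 4 R^{\frac{3}{2}}$ ($v{\left(R \right)} = -4 + - 4 \sqrt{R} R = -4 - 4 R^{\frac{3}{2}}$)
$v{\left(4 \right)} \left(-18\right) + 403 = \left(-4 - 4 \cdot 4^{\frac{3}{2}}\right) \left(-18\right) + 403 = \left(-4 - 32\right) \left(-18\right) + 403 = \left(-36\right) \left(-18\right) + 403 = 648 + 403 = 1051$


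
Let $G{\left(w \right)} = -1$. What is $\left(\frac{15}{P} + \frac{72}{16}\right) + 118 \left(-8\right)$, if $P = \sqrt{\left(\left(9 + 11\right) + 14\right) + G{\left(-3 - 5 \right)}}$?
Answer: $- \frac{1879}{2} + \frac{5 \sqrt{33}}{11} \approx -936.89$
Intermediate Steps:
$P = \sqrt{33}$ ($P = \sqrt{\left(\left(9 + 11\right) + 14\right) - 1} = \sqrt{\left(20 + 14\right) - 1} = \sqrt{34 - 1} = \sqrt{33} \approx 5.7446$)
$\left(\frac{15}{P} + \frac{72}{16}\right) + 118 \left(-8\right) = \left(\frac{15}{\sqrt{33}} + \frac{72}{16}\right) + 118 \left(-8\right) = \left(15 \frac{\sqrt{33}}{33} + 72 \cdot \frac{1}{16}\right) - 944 = \left(\frac{5 \sqrt{33}}{11} + \frac{9}{2}\right) - 944 = \left(\frac{9}{2} + \frac{5 \sqrt{33}}{11}\right) - 944 = - \frac{1879}{2} + \frac{5 \sqrt{33}}{11}$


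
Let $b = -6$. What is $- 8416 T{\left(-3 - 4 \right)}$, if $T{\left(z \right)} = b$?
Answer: $50496$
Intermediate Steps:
$T{\left(z \right)} = -6$
$- 8416 T{\left(-3 - 4 \right)} = \left(-8416\right) \left(-6\right) = 50496$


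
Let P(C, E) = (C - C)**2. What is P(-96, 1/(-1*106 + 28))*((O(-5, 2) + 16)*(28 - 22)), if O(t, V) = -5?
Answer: 0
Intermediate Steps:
P(C, E) = 0 (P(C, E) = 0**2 = 0)
P(-96, 1/(-1*106 + 28))*((O(-5, 2) + 16)*(28 - 22)) = 0*((-5 + 16)*(28 - 22)) = 0*(11*6) = 0*66 = 0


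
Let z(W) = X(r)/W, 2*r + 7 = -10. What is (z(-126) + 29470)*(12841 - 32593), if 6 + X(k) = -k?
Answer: -12223912010/21 ≈ -5.8209e+8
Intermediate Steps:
r = -17/2 (r = -7/2 + (1/2)*(-10) = -7/2 - 5 = -17/2 ≈ -8.5000)
X(k) = -6 - k
z(W) = 5/(2*W) (z(W) = (-6 - 1*(-17/2))/W = (-6 + 17/2)/W = 5/(2*W))
(z(-126) + 29470)*(12841 - 32593) = ((5/2)/(-126) + 29470)*(12841 - 32593) = ((5/2)*(-1/126) + 29470)*(-19752) = (-5/252 + 29470)*(-19752) = (7426435/252)*(-19752) = -12223912010/21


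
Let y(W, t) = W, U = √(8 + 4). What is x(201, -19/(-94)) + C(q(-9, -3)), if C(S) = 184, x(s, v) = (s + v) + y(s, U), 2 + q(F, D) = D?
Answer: 55103/94 ≈ 586.20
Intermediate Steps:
U = 2*√3 (U = √12 = 2*√3 ≈ 3.4641)
q(F, D) = -2 + D
x(s, v) = v + 2*s (x(s, v) = (s + v) + s = v + 2*s)
x(201, -19/(-94)) + C(q(-9, -3)) = (-19/(-94) + 2*201) + 184 = (-19*(-1/94) + 402) + 184 = (19/94 + 402) + 184 = 37807/94 + 184 = 55103/94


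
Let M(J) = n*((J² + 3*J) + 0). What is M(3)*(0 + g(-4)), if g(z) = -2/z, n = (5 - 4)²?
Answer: 9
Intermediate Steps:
n = 1 (n = 1² = 1)
M(J) = J² + 3*J (M(J) = 1*((J² + 3*J) + 0) = 1*(J² + 3*J) = J² + 3*J)
M(3)*(0 + g(-4)) = (3*(3 + 3))*(0 - 2/(-4)) = (3*6)*(0 - 2*(-¼)) = 18*(0 + ½) = 18*(½) = 9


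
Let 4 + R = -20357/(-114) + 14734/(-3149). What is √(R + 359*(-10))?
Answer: I*√440752660156662/358986 ≈ 58.482*I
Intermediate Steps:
R = 60988573/358986 (R = -4 + (-20357/(-114) + 14734/(-3149)) = -4 + (-20357*(-1/114) + 14734*(-1/3149)) = -4 + (20357/114 - 14734/3149) = -4 + 62424517/358986 = 60988573/358986 ≈ 169.89)
√(R + 359*(-10)) = √(60988573/358986 + 359*(-10)) = √(60988573/358986 - 3590) = √(-1227771167/358986) = I*√440752660156662/358986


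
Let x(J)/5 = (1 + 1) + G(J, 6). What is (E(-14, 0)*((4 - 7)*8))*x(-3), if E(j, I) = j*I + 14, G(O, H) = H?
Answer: -13440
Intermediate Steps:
x(J) = 40 (x(J) = 5*((1 + 1) + 6) = 5*(2 + 6) = 5*8 = 40)
E(j, I) = 14 + I*j (E(j, I) = I*j + 14 = 14 + I*j)
(E(-14, 0)*((4 - 7)*8))*x(-3) = ((14 + 0*(-14))*((4 - 7)*8))*40 = ((14 + 0)*(-3*8))*40 = (14*(-24))*40 = -336*40 = -13440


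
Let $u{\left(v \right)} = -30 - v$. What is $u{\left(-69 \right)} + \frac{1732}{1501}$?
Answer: $\frac{60271}{1501} \approx 40.154$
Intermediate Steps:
$u{\left(-69 \right)} + \frac{1732}{1501} = \left(-30 - -69\right) + \frac{1732}{1501} = \left(-30 + 69\right) + 1732 \cdot \frac{1}{1501} = 39 + \frac{1732}{1501} = \frac{60271}{1501}$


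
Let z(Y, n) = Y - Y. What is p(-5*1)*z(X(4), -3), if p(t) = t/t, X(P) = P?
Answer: 0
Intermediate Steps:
z(Y, n) = 0
p(t) = 1
p(-5*1)*z(X(4), -3) = 1*0 = 0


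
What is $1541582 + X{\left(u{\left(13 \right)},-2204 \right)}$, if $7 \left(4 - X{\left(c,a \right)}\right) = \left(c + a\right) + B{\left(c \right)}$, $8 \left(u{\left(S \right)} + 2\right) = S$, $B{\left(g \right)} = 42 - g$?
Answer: $\frac{10793264}{7} \approx 1.5419 \cdot 10^{6}$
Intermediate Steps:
$u{\left(S \right)} = -2 + \frac{S}{8}$
$X{\left(c,a \right)} = -2 - \frac{a}{7}$ ($X{\left(c,a \right)} = 4 - \frac{\left(c + a\right) - \left(-42 + c\right)}{7} = 4 - \frac{\left(a + c\right) - \left(-42 + c\right)}{7} = 4 - \frac{42 + a}{7} = 4 - \left(6 + \frac{a}{7}\right) = -2 - \frac{a}{7}$)
$1541582 + X{\left(u{\left(13 \right)},-2204 \right)} = 1541582 - - \frac{2190}{7} = 1541582 + \left(-2 + \frac{2204}{7}\right) = 1541582 + \frac{2190}{7} = \frac{10793264}{7}$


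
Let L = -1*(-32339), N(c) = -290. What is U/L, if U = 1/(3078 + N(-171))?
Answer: 1/90161132 ≈ 1.1091e-8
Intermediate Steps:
L = 32339
U = 1/2788 (U = 1/(3078 - 290) = 1/2788 ≈ 0.00035868)
U/L = (1/2788)/32339 = (1/2788)*(1/32339) = 1/90161132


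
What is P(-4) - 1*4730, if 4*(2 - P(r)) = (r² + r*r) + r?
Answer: -4735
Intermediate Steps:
P(r) = 2 - r²/2 - r/4 (P(r) = 2 - ((r² + r*r) + r)/4 = 2 - ((r² + r²) + r)/4 = 2 - (2*r² + r)/4 = 2 - (r + 2*r²)/4 = 2 + (-r²/2 - r/4) = 2 - r²/2 - r/4)
P(-4) - 1*4730 = (2 - ½*(-4)² - ¼*(-4)) - 1*4730 = (2 - ½*16 + 1) - 4730 = (2 - 8 + 1) - 4730 = -5 - 4730 = -4735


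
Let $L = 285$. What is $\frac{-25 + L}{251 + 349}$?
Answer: $\frac{13}{30} \approx 0.43333$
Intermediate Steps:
$\frac{-25 + L}{251 + 349} = \frac{-25 + 285}{251 + 349} = \frac{260}{600} = 260 \cdot \frac{1}{600} = \frac{13}{30}$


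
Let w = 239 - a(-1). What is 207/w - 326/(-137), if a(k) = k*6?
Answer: 108229/33565 ≈ 3.2245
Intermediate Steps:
a(k) = 6*k
w = 245 (w = 239 - 6*(-1) = 239 - 1*(-6) = 239 + 6 = 245)
207/w - 326/(-137) = 207/245 - 326/(-137) = 207*(1/245) - 326*(-1/137) = 207/245 + 326/137 = 108229/33565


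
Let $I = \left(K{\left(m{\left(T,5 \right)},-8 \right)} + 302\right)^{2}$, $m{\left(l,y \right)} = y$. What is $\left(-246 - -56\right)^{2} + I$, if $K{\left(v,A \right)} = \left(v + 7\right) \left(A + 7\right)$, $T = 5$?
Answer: $120200$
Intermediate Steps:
$K{\left(v,A \right)} = \left(7 + A\right) \left(7 + v\right)$ ($K{\left(v,A \right)} = \left(7 + v\right) \left(7 + A\right) = \left(7 + A\right) \left(7 + v\right)$)
$I = 84100$ ($I = \left(\left(49 + 7 \left(-8\right) + 7 \cdot 5 - 40\right) + 302\right)^{2} = \left(\left(49 - 56 + 35 - 40\right) + 302\right)^{2} = \left(-12 + 302\right)^{2} = 290^{2} = 84100$)
$\left(-246 - -56\right)^{2} + I = \left(-246 - -56\right)^{2} + 84100 = \left(-246 + 56\right)^{2} + 84100 = \left(-190\right)^{2} + 84100 = 36100 + 84100 = 120200$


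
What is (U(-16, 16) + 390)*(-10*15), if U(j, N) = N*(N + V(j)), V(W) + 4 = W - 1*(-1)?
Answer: -51300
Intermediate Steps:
V(W) = -3 + W (V(W) = -4 + (W - 1*(-1)) = -4 + (W + 1) = -4 + (1 + W) = -3 + W)
U(j, N) = N*(-3 + N + j) (U(j, N) = N*(N + (-3 + j)) = N*(-3 + N + j))
(U(-16, 16) + 390)*(-10*15) = (16*(-3 + 16 - 16) + 390)*(-10*15) = (16*(-3) + 390)*(-150) = (-48 + 390)*(-150) = 342*(-150) = -51300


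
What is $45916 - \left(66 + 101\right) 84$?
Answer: $31888$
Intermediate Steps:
$45916 - \left(66 + 101\right) 84 = 45916 - 167 \cdot 84 = 45916 - 14028 = 31888$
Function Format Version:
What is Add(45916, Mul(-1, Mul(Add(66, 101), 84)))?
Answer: 31888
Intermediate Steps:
Add(45916, Mul(-1, Mul(Add(66, 101), 84))) = Add(45916, Mul(-1, Mul(167, 84))) = Add(45916, Mul(-1, 14028)) = Add(45916, -14028) = 31888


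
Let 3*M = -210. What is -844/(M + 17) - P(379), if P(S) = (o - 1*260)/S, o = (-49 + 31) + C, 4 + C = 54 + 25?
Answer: 330635/20087 ≈ 16.460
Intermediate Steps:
M = -70 (M = (1/3)*(-210) = -70)
C = 75 (C = -4 + (54 + 25) = -4 + 79 = 75)
o = 57 (o = (-49 + 31) + 75 = -18 + 75 = 57)
P(S) = -203/S (P(S) = (57 - 1*260)/S = (57 - 260)/S = -203/S)
-844/(M + 17) - P(379) = -844/(-70 + 17) - (-203)/379 = -844/(-53) - (-203)/379 = -844*(-1/53) - 1*(-203/379) = 844/53 + 203/379 = 330635/20087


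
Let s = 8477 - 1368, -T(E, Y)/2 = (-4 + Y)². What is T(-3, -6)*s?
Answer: -1421800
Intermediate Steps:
T(E, Y) = -2*(-4 + Y)²
s = 7109
T(-3, -6)*s = -2*(-4 - 6)²*7109 = -2*(-10)²*7109 = -2*100*7109 = -200*7109 = -1421800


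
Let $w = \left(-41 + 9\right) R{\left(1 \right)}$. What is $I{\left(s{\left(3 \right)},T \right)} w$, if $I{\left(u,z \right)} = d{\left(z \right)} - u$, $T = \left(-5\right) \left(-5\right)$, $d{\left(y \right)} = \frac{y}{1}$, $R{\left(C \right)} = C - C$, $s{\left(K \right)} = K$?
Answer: $0$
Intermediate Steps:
$R{\left(C \right)} = 0$
$d{\left(y \right)} = y$ ($d{\left(y \right)} = y 1 = y$)
$T = 25$
$I{\left(u,z \right)} = z - u$
$w = 0$ ($w = \left(-41 + 9\right) 0 = \left(-32\right) 0 = 0$)
$I{\left(s{\left(3 \right)},T \right)} w = \left(25 - 3\right) 0 = 22 \cdot 0 = 0$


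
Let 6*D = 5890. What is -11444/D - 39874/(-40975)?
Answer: -257864954/24134275 ≈ -10.685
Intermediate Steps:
D = 2945/3 (D = (⅙)*5890 = 2945/3 ≈ 981.67)
-11444/D - 39874/(-40975) = -11444/2945/3 - 39874/(-40975) = -11444*3/2945 - 39874*(-1/40975) = -34332/2945 + 39874/40975 = -257864954/24134275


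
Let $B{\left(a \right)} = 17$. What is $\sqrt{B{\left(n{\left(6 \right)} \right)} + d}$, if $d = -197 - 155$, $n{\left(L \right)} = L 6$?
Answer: $i \sqrt{335} \approx 18.303 i$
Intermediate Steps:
$n{\left(L \right)} = 6 L$
$d = -352$
$\sqrt{B{\left(n{\left(6 \right)} \right)} + d} = \sqrt{17 - 352} = \sqrt{-335} = i \sqrt{335}$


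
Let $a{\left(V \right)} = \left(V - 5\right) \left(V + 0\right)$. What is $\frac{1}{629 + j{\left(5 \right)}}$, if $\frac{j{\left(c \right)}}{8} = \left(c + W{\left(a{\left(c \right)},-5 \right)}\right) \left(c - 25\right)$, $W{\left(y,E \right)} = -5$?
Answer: $\frac{1}{629} \approx 0.0015898$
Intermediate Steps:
$a{\left(V \right)} = V \left(-5 + V\right)$ ($a{\left(V \right)} = \left(-5 + V\right) V = V \left(-5 + V\right)$)
$j{\left(c \right)} = 8 \left(-25 + c\right) \left(-5 + c\right)$ ($j{\left(c \right)} = 8 \left(c - 5\right) \left(c - 25\right) = 8 \left(-5 + c\right) \left(-25 + c\right) = 8 \left(-25 + c\right) \left(-5 + c\right)$)
$\frac{1}{629 + j{\left(5 \right)}} = \frac{1}{629 + \left(1000 - 1200 + 8 \cdot 5^{2}\right)} = \frac{1}{629 + \left(1000 - 1200 + 8 \cdot 25\right)} = \frac{1}{629 + \left(1000 - 1200 + 200\right)} = \frac{1}{629 + 0} = \frac{1}{629}$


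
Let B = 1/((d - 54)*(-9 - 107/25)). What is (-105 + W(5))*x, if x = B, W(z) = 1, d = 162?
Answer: 325/4482 ≈ 0.072512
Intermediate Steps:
B = -25/35856 (B = 1/((162 - 54)*(-9 - 107/25)) = 1/(108*(-9 - 107*1/25)) = 1/(108*(-9 - 107/25)) = 1/(108*(-332/25)) = 1/(-35856/25) = -25/35856 ≈ -0.00069723)
x = -25/35856 ≈ -0.00069723
(-105 + W(5))*x = (-105 + 1)*(-25/35856) = -104*(-25/35856) = 325/4482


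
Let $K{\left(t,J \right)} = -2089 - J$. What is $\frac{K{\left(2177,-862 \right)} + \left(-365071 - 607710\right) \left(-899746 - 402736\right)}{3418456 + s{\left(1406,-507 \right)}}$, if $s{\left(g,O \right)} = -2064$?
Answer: $\frac{181004248745}{488056} \approx 3.7087 \cdot 10^{5}$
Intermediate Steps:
$\frac{K{\left(2177,-862 \right)} + \left(-365071 - 607710\right) \left(-899746 - 402736\right)}{3418456 + s{\left(1406,-507 \right)}} = \frac{\left(-2089 - -862\right) + \left(-365071 - 607710\right) \left(-899746 - 402736\right)}{3418456 - 2064} = \frac{\left(-2089 + 862\right) - -1267029742442}{3416392} = \left(-1227 + 1267029742442\right) \frac{1}{3416392} = 1267029741215 \cdot \frac{1}{3416392} = \frac{181004248745}{488056}$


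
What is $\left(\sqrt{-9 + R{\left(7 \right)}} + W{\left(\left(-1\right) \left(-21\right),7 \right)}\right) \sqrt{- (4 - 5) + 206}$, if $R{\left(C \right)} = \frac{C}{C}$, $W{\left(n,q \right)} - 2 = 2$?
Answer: $6 \sqrt{23} \left(2 + i \sqrt{2}\right) \approx 57.55 + 40.694 i$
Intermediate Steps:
$W{\left(n,q \right)} = 4$ ($W{\left(n,q \right)} = 2 + 2 = 4$)
$R{\left(C \right)} = 1$
$\left(\sqrt{-9 + R{\left(7 \right)}} + W{\left(\left(-1\right) \left(-21\right),7 \right)}\right) \sqrt{- (4 - 5) + 206} = \left(\sqrt{-9 + 1} + 4\right) \sqrt{- (4 - 5) + 206} = \left(\sqrt{-8} + 4\right) \sqrt{\left(-1\right) \left(-1\right) + 206} = \left(2 i \sqrt{2} + 4\right) \sqrt{1 + 206} = \left(4 + 2 i \sqrt{2}\right) \sqrt{207} = \left(4 + 2 i \sqrt{2}\right) 3 \sqrt{23} = 3 \sqrt{23} \left(4 + 2 i \sqrt{2}\right)$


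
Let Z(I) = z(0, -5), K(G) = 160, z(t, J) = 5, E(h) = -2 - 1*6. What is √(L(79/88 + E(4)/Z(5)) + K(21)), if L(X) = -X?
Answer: √7777990/220 ≈ 12.677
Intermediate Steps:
E(h) = -8 (E(h) = -2 - 6 = -8)
Z(I) = 5
√(L(79/88 + E(4)/Z(5)) + K(21)) = √(-(79/88 - 8/5) + 160) = √(-1*(-309/440) + 160) = √(309/440 + 160) = √(70709/440) = √7777990/220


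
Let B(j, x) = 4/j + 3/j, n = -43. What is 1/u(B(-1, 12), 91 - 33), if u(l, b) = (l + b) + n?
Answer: ⅛ ≈ 0.12500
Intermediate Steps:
B(j, x) = 7/j
u(l, b) = -43 + b + l (u(l, b) = (l + b) - 43 = (b + l) - 43 = -43 + b + l)
1/u(B(-1, 12), 91 - 33) = 1/(-43 + (91 - 33) + 7/(-1)) = 1/(-43 + 58 + 7*(-1)) = 1/(-43 + 58 - 7) = 1/8 = ⅛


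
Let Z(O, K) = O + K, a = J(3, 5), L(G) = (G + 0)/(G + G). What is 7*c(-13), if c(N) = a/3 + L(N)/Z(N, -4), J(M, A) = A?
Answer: 1169/102 ≈ 11.461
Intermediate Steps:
L(G) = ½ (L(G) = G/((2*G)) = G*(1/(2*G)) = ½)
a = 5
Z(O, K) = K + O
c(N) = 5/3 + 1/(2*(-4 + N))
7*c(-13) = 7*((-37 + 10*(-13))/(6*(-4 - 13))) = 7*((⅙)*(-37 - 130)/(-17)) = 7*((⅙)*(-1/17)*(-167)) = 7*(167/102) = 1169/102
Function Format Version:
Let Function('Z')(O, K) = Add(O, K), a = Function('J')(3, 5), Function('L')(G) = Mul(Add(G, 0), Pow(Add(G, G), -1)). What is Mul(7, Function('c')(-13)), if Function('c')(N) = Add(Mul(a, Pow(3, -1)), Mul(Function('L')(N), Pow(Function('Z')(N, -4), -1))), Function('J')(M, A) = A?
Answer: Rational(1169, 102) ≈ 11.461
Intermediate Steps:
Function('L')(G) = Rational(1, 2) (Function('L')(G) = Mul(G, Pow(Mul(2, G), -1)) = Mul(G, Mul(Rational(1, 2), Pow(G, -1))) = Rational(1, 2))
a = 5
Function('Z')(O, K) = Add(K, O)
Function('c')(N) = Add(Rational(5, 3), Mul(Rational(1, 2), Pow(Add(-4, N), -1))) (Function('c')(N) = Add(Mul(5, Pow(3, -1)), Mul(Rational(1, 2), Pow(Add(-4, N), -1))) = Add(Mul(5, Rational(1, 3)), Mul(Rational(1, 2), Pow(Add(-4, N), -1))) = Add(Rational(5, 3), Mul(Rational(1, 2), Pow(Add(-4, N), -1))))
Mul(7, Function('c')(-13)) = Mul(7, Mul(Rational(1, 6), Pow(Add(-4, -13), -1), Add(-37, Mul(10, -13)))) = Mul(7, Mul(Rational(1, 6), Pow(-17, -1), Add(-37, -130))) = Mul(7, Mul(Rational(1, 6), Rational(-1, 17), -167)) = Mul(7, Rational(167, 102)) = Rational(1169, 102)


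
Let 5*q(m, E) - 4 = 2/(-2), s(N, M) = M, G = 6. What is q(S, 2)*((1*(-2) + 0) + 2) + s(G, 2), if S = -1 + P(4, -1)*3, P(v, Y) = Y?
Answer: 2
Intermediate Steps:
S = -4 (S = -1 - 1*3 = -1 - 3 = -4)
q(m, E) = ⅗ (q(m, E) = ⅘ + (2/(-2))/5 = ⅘ + (2*(-½))/5 = ⅘ + (⅕)*(-1) = ⅘ - ⅕ = ⅗)
q(S, 2)*((1*(-2) + 0) + 2) + s(G, 2) = 3*((1*(-2) + 0) + 2)/5 + 2 = 3*((-2 + 0) + 2)/5 + 2 = 3*(-2 + 2)/5 + 2 = (⅗)*0 + 2 = 0 + 2 = 2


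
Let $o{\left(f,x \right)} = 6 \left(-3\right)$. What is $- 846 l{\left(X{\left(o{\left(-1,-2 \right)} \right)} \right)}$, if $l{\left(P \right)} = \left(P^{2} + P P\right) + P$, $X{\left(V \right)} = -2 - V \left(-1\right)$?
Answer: $-659880$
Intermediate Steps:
$o{\left(f,x \right)} = -18$
$X{\left(V \right)} = -2 + V$ ($X{\left(V \right)} = -2 - - V = -2 + V$)
$l{\left(P \right)} = P + 2 P^{2}$ ($l{\left(P \right)} = \left(P^{2} + P^{2}\right) + P = 2 P^{2} + P = P + 2 P^{2}$)
$- 846 l{\left(X{\left(o{\left(-1,-2 \right)} \right)} \right)} = - 846 \left(-2 - 18\right) \left(1 + 2 \left(-2 - 18\right)\right) = - 846 \left(- 20 \left(1 + 2 \left(-20\right)\right)\right) = - 846 \left(- 20 \left(1 - 40\right)\right) = - 846 \left(\left(-20\right) \left(-39\right)\right) = \left(-846\right) 780 = -659880$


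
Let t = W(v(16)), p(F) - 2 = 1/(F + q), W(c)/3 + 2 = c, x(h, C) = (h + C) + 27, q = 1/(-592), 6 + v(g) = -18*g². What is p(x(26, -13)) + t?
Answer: -327858842/23679 ≈ -13846.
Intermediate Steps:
v(g) = -6 - 18*g²
q = -1/592 ≈ -0.0016892
x(h, C) = 27 + C + h (x(h, C) = (C + h) + 27 = 27 + C + h)
W(c) = -6 + 3*c
p(F) = 2 + 1/(-1/592 + F) (p(F) = 2 + 1/(F - 1/592) = 2 + 1/(-1/592 + F))
t = -13848 (t = -6 + 3*(-6 - 18*16²) = -6 + 3*(-6 - 18*256) = -6 + 3*(-6 - 4608) = -6 + 3*(-4614) = -6 - 13842 = -13848)
p(x(26, -13)) + t = 2*(295 + 592*(27 - 13 + 26))/(-1 + 592*(27 - 13 + 26)) - 13848 = 2*(295 + 592*40)/(-1 + 592*40) - 13848 = 2*(295 + 23680)/(-1 + 23680) - 13848 = 2*23975/23679 - 13848 = 2*(1/23679)*23975 - 13848 = 47950/23679 - 13848 = -327858842/23679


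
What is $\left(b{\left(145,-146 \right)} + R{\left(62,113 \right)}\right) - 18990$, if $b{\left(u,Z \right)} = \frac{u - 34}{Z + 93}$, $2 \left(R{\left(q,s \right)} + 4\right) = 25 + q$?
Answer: $- \frac{2008975}{106} \approx -18953.0$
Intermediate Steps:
$R{\left(q,s \right)} = \frac{17}{2} + \frac{q}{2}$ ($R{\left(q,s \right)} = -4 + \frac{25 + q}{2} = -4 + \left(\frac{25}{2} + \frac{q}{2}\right) = \frac{17}{2} + \frac{q}{2}$)
$b{\left(u,Z \right)} = \frac{-34 + u}{93 + Z}$
$\left(b{\left(145,-146 \right)} + R{\left(62,113 \right)}\right) - 18990 = \left(\frac{-34 + 145}{93 - 146} + \left(\frac{17}{2} + \frac{1}{2} \cdot 62\right)\right) - 18990 = \left(\frac{1}{-53} \cdot 111 + \left(\frac{17}{2} + 31\right)\right) - 18990 = \left(\left(- \frac{1}{53}\right) 111 + \frac{79}{2}\right) - 18990 = \left(- \frac{111}{53} + \frac{79}{2}\right) - 18990 = \frac{3965}{106} - 18990 = - \frac{2008975}{106}$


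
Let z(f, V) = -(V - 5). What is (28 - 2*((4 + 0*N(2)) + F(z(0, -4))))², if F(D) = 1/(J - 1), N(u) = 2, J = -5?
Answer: 3721/9 ≈ 413.44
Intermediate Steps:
z(f, V) = 5 - V (z(f, V) = -(-5 + V) = 5 - V)
F(D) = -⅙ (F(D) = 1/(-5 - 1) = 1/(-6) = -⅙)
(28 - 2*((4 + 0*N(2)) + F(z(0, -4))))² = (28 - 2*((4 + 0*2) - ⅙))² = (28 - 2*((4 + 0) - ⅙))² = (28 - 2*(4 - ⅙))² = (28 - 2*23/6)² = (28 - 23/3)² = (61/3)² = 3721/9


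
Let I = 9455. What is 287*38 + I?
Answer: 20361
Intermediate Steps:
287*38 + I = 287*38 + 9455 = 10906 + 9455 = 20361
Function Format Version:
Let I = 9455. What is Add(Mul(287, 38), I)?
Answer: 20361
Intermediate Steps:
Add(Mul(287, 38), I) = Add(Mul(287, 38), 9455) = Add(10906, 9455) = 20361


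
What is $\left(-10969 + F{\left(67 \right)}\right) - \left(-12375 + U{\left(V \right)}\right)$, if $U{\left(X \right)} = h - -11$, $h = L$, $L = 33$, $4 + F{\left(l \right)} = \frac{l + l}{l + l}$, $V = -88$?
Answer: $1359$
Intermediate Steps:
$F{\left(l \right)} = -3$ ($F{\left(l \right)} = -4 + \frac{l + l}{l + l} = -4 + \frac{2 l}{2 l} = -4 + 2 l \frac{1}{2 l} = -4 + 1 = -3$)
$h = 33$
$U{\left(X \right)} = 44$ ($U{\left(X \right)} = 33 - -11 = 33 + 11 = 44$)
$\left(-10969 + F{\left(67 \right)}\right) - \left(-12375 + U{\left(V \right)}\right) = \left(-10969 - 3\right) + \left(12375 - 44\right) = -10972 + \left(12375 - 44\right) = -10972 + 12331 = 1359$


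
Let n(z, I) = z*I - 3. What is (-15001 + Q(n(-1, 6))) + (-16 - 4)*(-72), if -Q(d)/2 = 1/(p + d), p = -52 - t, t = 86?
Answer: -1993465/147 ≈ -13561.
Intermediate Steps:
n(z, I) = -3 + I*z (n(z, I) = I*z - 3 = -3 + I*z)
p = -138 (p = -52 - 1*86 = -52 - 86 = -138)
Q(d) = -2/(-138 + d)
(-15001 + Q(n(-1, 6))) + (-16 - 4)*(-72) = (-15001 - 2/(-138 + (-3 + 6*(-1)))) + (-16 - 4)*(-72) = (-15001 - 2/(-138 + (-3 - 6))) - 20*(-72) = (-15001 - 2/(-138 - 9)) + 1440 = (-15001 - 2/(-147)) + 1440 = (-15001 - 2*(-1/147)) + 1440 = (-15001 + 2/147) + 1440 = -2205145/147 + 1440 = -1993465/147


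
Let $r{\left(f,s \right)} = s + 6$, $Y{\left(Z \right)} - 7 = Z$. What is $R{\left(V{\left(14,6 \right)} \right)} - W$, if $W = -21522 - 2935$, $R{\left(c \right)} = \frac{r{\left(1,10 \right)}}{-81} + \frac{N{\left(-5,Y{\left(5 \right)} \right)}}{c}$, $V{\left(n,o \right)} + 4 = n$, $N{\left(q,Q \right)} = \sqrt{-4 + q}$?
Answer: $\frac{1981001}{81} + \frac{3 i}{10} \approx 24457.0 + 0.3 i$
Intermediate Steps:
$Y{\left(Z \right)} = 7 + Z$
$r{\left(f,s \right)} = 6 + s$
$V{\left(n,o \right)} = -4 + n$
$R{\left(c \right)} = - \frac{16}{81} + \frac{3 i}{c}$ ($R{\left(c \right)} = \frac{6 + 10}{-81} + \frac{\sqrt{-4 - 5}}{c} = 16 \left(- \frac{1}{81}\right) + \frac{\sqrt{-9}}{c} = - \frac{16}{81} + \frac{3 i}{c}$)
$W = -24457$ ($W = -21522 - 2935 = -24457$)
$R{\left(V{\left(14,6 \right)} \right)} - W = \left(- \frac{16}{81} + \frac{3 i}{-4 + 14}\right) - -24457 = \left(- \frac{16}{81} + \frac{3 i}{10}\right) + 24457 = \frac{1981001}{81} + \frac{3 i}{10}$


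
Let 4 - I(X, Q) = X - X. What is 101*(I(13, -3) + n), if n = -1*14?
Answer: -1010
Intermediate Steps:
I(X, Q) = 4 (I(X, Q) = 4 - (X - X) = 4 - 1*0 = 4 + 0 = 4)
n = -14
101*(I(13, -3) + n) = 101*(4 - 14) = 101*(-10) = -1010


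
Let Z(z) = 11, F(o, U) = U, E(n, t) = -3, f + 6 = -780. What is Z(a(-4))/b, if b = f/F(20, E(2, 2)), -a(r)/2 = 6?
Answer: 11/262 ≈ 0.041985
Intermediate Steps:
f = -786 (f = -6 - 780 = -786)
a(r) = -12 (a(r) = -2*6 = -12)
b = 262 (b = -786/(-3) = -786*(-⅓) = 262)
Z(a(-4))/b = 11/262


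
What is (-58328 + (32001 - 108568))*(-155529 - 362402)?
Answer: 69866302245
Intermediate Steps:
(-58328 + (32001 - 108568))*(-155529 - 362402) = (-58328 - 76567)*(-517931) = -134895*(-517931) = 69866302245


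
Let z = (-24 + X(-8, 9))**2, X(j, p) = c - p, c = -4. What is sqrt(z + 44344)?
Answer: sqrt(45713) ≈ 213.81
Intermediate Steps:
X(j, p) = -4 - p
z = 1369 (z = (-24 + (-4 - 1*9))**2 = (-24 + (-4 - 9))**2 = (-24 - 13)**2 = (-37)**2 = 1369)
sqrt(z + 44344) = sqrt(1369 + 44344) = sqrt(45713)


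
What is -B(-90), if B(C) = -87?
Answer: 87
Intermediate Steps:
-B(-90) = -1*(-87) = 87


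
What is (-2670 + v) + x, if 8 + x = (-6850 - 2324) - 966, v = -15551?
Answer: -28369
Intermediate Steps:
x = -10148 (x = -8 + ((-6850 - 2324) - 966) = -8 + (-9174 - 966) = -8 - 10140 = -10148)
(-2670 + v) + x = (-2670 - 15551) - 10148 = -18221 - 10148 = -28369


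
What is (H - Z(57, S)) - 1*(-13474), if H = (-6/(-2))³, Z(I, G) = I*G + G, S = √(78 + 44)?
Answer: 13501 - 58*√122 ≈ 12860.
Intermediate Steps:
S = √122 ≈ 11.045
Z(I, G) = G + G*I (Z(I, G) = G*I + G = G + G*I)
H = 27 (H = (-6*(-½))³ = 3³ = 27)
(H - Z(57, S)) - 1*(-13474) = (27 - √122*(1 + 57)) - 1*(-13474) = (27 - √122*58) + 13474 = (27 - 58*√122) + 13474 = 13501 - 58*√122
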